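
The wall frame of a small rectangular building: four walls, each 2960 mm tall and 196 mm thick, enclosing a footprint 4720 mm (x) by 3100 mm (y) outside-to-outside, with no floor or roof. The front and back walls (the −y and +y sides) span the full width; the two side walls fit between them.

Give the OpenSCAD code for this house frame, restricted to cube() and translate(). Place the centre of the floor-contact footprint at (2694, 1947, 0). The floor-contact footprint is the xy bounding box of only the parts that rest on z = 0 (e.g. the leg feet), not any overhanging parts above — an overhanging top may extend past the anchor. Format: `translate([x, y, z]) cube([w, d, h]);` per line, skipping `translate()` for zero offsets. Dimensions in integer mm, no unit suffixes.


translate([334, 397, 0]) cube([4720, 196, 2960]);
translate([334, 3301, 0]) cube([4720, 196, 2960]);
translate([334, 593, 0]) cube([196, 2708, 2960]);
translate([4858, 593, 0]) cube([196, 2708, 2960]);


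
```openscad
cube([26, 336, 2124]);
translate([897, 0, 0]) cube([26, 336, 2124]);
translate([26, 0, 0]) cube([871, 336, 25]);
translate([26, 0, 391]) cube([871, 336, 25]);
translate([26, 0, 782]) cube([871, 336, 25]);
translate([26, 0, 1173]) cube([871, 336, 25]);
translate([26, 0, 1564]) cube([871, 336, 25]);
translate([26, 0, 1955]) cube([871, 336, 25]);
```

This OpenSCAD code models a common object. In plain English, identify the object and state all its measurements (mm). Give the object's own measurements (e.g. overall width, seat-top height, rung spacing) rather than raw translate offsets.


An open bookshelf. Two side panels, each 26 mm thick, 336 mm deep and 2124 mm tall, stand 923 mm apart (outside-to-outside). Between them sit 6 shelves, each 25 mm thick and 336 mm deep, spanning the full gap between the sides. The bottom shelf rests on the floor (its underside at z = 0) and the clear gap between one shelf's top and the next shelf's underside is 366 mm.


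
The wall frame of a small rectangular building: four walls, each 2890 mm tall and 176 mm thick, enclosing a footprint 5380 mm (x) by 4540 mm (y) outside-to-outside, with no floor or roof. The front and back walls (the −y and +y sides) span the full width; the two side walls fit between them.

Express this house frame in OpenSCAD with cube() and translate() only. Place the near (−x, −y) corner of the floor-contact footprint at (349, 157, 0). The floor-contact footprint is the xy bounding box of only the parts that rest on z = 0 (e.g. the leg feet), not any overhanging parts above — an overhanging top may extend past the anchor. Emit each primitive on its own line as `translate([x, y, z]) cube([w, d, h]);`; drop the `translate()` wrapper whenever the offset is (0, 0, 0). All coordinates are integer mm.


translate([349, 157, 0]) cube([5380, 176, 2890]);
translate([349, 4521, 0]) cube([5380, 176, 2890]);
translate([349, 333, 0]) cube([176, 4188, 2890]);
translate([5553, 333, 0]) cube([176, 4188, 2890]);


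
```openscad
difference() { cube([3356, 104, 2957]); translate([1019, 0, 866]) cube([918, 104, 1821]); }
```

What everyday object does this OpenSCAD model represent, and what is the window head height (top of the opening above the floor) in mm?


A wall with a window opening. The window head height is 2687 mm.

A wall with a rectangular opening subtracted — a window. Sill at z = 866, opening 1821 mm tall, so the head is at 866 + 1821 = 2687 mm.


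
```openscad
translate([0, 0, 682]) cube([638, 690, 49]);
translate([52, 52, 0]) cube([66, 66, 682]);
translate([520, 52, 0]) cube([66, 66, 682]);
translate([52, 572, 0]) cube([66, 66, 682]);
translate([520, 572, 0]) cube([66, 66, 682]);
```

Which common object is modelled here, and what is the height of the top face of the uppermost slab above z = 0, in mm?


A table. The table height is 731 mm.

A 638×690×49 slab sits at z = 682 on four 66 mm square posts — a table. The top surface is at 682 + 49 = 731 mm.


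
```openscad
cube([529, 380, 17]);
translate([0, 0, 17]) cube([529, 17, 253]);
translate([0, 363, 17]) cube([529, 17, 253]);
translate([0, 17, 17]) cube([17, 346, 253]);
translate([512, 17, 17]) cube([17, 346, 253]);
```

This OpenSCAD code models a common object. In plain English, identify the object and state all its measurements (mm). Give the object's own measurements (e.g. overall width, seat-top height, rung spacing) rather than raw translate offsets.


An open-topped rectangular box: outside dimensions 529×380×270 mm, with a uniform wall and base thickness of 17 mm. The base is a full 529×380 slab on the floor; four walls sit on top of the base. The front and back walls (the −y and +y sides) span the full width; the two side walls fit between them.


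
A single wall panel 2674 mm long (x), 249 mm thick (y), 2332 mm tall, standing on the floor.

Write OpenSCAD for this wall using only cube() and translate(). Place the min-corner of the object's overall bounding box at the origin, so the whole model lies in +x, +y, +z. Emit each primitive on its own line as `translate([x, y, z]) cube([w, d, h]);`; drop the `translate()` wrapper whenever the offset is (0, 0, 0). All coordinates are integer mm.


cube([2674, 249, 2332]);


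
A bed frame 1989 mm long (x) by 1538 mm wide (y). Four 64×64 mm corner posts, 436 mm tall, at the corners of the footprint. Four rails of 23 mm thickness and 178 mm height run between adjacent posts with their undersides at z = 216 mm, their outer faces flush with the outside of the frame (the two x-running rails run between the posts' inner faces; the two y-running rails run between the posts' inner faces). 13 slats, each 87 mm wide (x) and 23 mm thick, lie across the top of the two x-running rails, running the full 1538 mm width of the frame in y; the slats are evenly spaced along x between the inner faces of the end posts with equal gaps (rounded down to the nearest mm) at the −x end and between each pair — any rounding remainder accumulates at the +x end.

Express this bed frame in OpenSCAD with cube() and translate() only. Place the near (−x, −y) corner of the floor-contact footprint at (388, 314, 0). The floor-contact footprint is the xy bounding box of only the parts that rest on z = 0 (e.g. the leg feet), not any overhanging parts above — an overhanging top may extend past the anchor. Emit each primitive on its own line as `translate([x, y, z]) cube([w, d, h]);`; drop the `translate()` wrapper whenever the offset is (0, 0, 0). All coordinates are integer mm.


translate([388, 314, 0]) cube([64, 64, 436]);
translate([388, 1788, 0]) cube([64, 64, 436]);
translate([2313, 314, 0]) cube([64, 64, 436]);
translate([2313, 1788, 0]) cube([64, 64, 436]);
translate([452, 314, 216]) cube([1861, 23, 178]);
translate([452, 1829, 216]) cube([1861, 23, 178]);
translate([388, 378, 216]) cube([23, 1410, 178]);
translate([2354, 378, 216]) cube([23, 1410, 178]);
translate([504, 314, 394]) cube([87, 1538, 23]);
translate([643, 314, 394]) cube([87, 1538, 23]);
translate([782, 314, 394]) cube([87, 1538, 23]);
translate([921, 314, 394]) cube([87, 1538, 23]);
translate([1060, 314, 394]) cube([87, 1538, 23]);
translate([1199, 314, 394]) cube([87, 1538, 23]);
translate([1338, 314, 394]) cube([87, 1538, 23]);
translate([1477, 314, 394]) cube([87, 1538, 23]);
translate([1616, 314, 394]) cube([87, 1538, 23]);
translate([1755, 314, 394]) cube([87, 1538, 23]);
translate([1894, 314, 394]) cube([87, 1538, 23]);
translate([2033, 314, 394]) cube([87, 1538, 23]);
translate([2172, 314, 394]) cube([87, 1538, 23]);


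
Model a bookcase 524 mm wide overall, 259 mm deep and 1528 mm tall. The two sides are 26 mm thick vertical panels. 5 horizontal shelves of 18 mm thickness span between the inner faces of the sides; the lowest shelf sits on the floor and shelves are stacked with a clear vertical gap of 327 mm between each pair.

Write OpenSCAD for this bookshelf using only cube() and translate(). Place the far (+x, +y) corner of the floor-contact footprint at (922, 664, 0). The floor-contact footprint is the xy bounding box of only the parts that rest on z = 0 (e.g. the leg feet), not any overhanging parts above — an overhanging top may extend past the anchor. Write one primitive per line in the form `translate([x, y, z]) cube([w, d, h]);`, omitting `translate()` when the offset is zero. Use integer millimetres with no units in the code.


translate([398, 405, 0]) cube([26, 259, 1528]);
translate([896, 405, 0]) cube([26, 259, 1528]);
translate([424, 405, 0]) cube([472, 259, 18]);
translate([424, 405, 345]) cube([472, 259, 18]);
translate([424, 405, 690]) cube([472, 259, 18]);
translate([424, 405, 1035]) cube([472, 259, 18]);
translate([424, 405, 1380]) cube([472, 259, 18]);


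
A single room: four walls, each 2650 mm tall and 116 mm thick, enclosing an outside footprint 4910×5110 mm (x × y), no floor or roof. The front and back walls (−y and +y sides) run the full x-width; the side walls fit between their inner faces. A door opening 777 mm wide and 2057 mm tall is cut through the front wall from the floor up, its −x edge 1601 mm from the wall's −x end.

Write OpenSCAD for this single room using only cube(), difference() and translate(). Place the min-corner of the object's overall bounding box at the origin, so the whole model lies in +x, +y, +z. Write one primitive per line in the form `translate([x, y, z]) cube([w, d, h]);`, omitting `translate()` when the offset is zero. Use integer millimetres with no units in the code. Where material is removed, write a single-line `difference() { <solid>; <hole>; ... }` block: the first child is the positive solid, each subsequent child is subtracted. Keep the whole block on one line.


difference() { cube([4910, 116, 2650]); translate([1601, 0, 0]) cube([777, 116, 2057]); }
translate([0, 4994, 0]) cube([4910, 116, 2650]);
translate([0, 116, 0]) cube([116, 4878, 2650]);
translate([4794, 116, 0]) cube([116, 4878, 2650]);


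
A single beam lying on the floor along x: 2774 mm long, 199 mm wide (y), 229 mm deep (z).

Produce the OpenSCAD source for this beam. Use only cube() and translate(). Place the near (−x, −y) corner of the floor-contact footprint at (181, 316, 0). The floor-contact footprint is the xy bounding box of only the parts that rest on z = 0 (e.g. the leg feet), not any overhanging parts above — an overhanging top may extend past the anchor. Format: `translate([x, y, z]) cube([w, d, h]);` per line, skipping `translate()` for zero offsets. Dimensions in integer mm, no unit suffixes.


translate([181, 316, 0]) cube([2774, 199, 229]);


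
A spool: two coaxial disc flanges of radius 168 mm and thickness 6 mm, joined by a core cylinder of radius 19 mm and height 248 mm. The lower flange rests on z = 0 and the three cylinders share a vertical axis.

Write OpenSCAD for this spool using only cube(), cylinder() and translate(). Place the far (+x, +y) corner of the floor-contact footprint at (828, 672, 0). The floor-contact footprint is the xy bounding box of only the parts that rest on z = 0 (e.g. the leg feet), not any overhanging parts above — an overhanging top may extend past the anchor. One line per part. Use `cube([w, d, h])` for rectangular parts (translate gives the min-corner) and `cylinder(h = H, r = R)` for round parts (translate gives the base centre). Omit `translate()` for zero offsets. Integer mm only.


translate([660, 504, 0]) cylinder(h = 6, r = 168);
translate([660, 504, 6]) cylinder(h = 248, r = 19);
translate([660, 504, 254]) cylinder(h = 6, r = 168);


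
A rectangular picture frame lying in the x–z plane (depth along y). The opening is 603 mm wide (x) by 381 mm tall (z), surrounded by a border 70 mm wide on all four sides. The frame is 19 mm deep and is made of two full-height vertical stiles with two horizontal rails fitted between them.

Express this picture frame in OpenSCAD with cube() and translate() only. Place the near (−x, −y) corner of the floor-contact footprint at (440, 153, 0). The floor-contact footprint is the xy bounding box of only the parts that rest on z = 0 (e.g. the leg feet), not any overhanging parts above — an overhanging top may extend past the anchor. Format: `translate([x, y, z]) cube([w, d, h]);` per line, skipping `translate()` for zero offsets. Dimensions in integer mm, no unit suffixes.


translate([440, 153, 0]) cube([70, 19, 521]);
translate([1113, 153, 0]) cube([70, 19, 521]);
translate([510, 153, 0]) cube([603, 19, 70]);
translate([510, 153, 451]) cube([603, 19, 70]);


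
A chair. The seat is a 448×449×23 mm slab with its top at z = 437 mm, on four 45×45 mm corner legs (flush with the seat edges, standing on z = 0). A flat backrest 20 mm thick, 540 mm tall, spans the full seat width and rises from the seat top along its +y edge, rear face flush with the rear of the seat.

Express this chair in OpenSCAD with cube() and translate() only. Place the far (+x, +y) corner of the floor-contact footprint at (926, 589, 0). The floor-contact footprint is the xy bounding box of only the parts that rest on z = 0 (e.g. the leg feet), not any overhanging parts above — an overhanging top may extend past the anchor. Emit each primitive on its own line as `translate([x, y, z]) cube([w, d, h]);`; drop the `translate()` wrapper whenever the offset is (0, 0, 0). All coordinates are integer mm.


translate([478, 140, 414]) cube([448, 449, 23]);
translate([478, 140, 0]) cube([45, 45, 414]);
translate([881, 140, 0]) cube([45, 45, 414]);
translate([478, 544, 0]) cube([45, 45, 414]);
translate([881, 544, 0]) cube([45, 45, 414]);
translate([478, 569, 437]) cube([448, 20, 540]);


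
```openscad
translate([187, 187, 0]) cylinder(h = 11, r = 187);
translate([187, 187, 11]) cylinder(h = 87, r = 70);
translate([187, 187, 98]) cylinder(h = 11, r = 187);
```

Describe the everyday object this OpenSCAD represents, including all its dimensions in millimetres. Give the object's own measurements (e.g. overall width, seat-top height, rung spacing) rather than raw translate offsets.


A spool: two coaxial disc flanges of radius 187 mm and thickness 11 mm, joined by a core cylinder of radius 70 mm and height 87 mm. The lower flange rests on z = 0 and the three cylinders share a vertical axis.


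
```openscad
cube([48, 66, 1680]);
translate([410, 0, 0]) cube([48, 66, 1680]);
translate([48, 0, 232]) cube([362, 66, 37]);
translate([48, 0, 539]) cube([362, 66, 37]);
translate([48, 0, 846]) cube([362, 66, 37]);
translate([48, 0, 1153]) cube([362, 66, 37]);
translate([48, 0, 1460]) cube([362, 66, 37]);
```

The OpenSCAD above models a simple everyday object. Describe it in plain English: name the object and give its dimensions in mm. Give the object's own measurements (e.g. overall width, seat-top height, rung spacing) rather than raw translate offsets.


A straight ladder. Two 48×66 mm vertical rails, 1680 mm tall, stand 458 mm apart (outside-to-outside) with their front faces coplanar on the −y side. 5 rungs, each 66 mm deep and 37 mm tall, span between the inner faces of the rails, front faces flush with the rails. The lowest rung's underside is at z = 232 mm and rungs are spaced 307 mm apart (underside to underside).


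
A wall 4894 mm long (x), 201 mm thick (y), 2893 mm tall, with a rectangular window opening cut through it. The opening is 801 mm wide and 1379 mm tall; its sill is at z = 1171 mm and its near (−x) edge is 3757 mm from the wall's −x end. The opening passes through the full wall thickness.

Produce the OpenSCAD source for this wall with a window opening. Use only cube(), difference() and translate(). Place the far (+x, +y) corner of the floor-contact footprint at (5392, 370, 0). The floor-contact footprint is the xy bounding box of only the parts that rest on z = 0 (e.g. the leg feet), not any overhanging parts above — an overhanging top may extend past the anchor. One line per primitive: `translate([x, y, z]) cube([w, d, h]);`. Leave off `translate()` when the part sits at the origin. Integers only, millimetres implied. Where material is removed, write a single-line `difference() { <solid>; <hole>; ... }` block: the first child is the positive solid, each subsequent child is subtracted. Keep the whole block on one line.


difference() { translate([498, 169, 0]) cube([4894, 201, 2893]); translate([4255, 169, 1171]) cube([801, 201, 1379]); }


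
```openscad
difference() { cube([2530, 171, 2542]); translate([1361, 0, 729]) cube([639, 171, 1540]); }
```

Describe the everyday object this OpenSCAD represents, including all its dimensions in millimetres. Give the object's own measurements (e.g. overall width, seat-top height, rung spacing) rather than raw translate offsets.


A wall 2530 mm long (x), 171 mm thick (y), 2542 mm tall, with a rectangular window opening cut through it. The opening is 639 mm wide and 1540 mm tall; its sill is at z = 729 mm and its near (−x) edge is 1361 mm from the wall's −x end. The opening passes through the full wall thickness.


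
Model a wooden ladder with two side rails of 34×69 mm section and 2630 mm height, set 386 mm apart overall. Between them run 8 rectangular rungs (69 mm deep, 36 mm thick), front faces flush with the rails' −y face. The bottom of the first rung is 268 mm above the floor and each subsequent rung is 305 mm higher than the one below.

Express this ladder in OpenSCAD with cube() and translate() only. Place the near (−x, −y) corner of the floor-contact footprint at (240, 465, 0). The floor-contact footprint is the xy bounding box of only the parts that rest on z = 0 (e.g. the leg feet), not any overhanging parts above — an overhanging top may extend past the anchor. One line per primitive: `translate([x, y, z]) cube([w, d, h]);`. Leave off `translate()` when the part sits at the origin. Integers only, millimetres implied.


translate([240, 465, 0]) cube([34, 69, 2630]);
translate([592, 465, 0]) cube([34, 69, 2630]);
translate([274, 465, 268]) cube([318, 69, 36]);
translate([274, 465, 573]) cube([318, 69, 36]);
translate([274, 465, 878]) cube([318, 69, 36]);
translate([274, 465, 1183]) cube([318, 69, 36]);
translate([274, 465, 1488]) cube([318, 69, 36]);
translate([274, 465, 1793]) cube([318, 69, 36]);
translate([274, 465, 2098]) cube([318, 69, 36]);
translate([274, 465, 2403]) cube([318, 69, 36]);


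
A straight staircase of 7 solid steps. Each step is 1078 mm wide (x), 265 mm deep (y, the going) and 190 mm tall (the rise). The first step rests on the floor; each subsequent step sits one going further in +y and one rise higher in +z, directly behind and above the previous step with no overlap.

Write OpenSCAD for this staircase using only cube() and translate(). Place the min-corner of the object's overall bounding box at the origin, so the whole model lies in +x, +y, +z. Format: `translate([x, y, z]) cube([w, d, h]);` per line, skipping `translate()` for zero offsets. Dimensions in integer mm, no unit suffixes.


cube([1078, 265, 190]);
translate([0, 265, 190]) cube([1078, 265, 190]);
translate([0, 530, 380]) cube([1078, 265, 190]);
translate([0, 795, 570]) cube([1078, 265, 190]);
translate([0, 1060, 760]) cube([1078, 265, 190]);
translate([0, 1325, 950]) cube([1078, 265, 190]);
translate([0, 1590, 1140]) cube([1078, 265, 190]);


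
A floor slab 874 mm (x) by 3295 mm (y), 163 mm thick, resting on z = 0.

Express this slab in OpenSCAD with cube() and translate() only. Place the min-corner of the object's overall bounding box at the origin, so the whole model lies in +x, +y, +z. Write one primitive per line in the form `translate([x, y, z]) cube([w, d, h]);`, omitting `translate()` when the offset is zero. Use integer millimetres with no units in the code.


cube([874, 3295, 163]);


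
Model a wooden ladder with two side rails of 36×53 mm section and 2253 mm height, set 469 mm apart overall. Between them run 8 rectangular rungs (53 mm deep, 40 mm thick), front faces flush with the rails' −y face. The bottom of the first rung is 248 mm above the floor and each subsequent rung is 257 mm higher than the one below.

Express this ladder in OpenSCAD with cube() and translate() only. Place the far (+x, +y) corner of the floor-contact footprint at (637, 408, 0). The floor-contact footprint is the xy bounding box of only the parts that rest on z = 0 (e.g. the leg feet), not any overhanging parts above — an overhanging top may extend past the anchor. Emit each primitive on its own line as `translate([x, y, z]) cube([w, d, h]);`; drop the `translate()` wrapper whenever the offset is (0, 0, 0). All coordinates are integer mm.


translate([168, 355, 0]) cube([36, 53, 2253]);
translate([601, 355, 0]) cube([36, 53, 2253]);
translate([204, 355, 248]) cube([397, 53, 40]);
translate([204, 355, 505]) cube([397, 53, 40]);
translate([204, 355, 762]) cube([397, 53, 40]);
translate([204, 355, 1019]) cube([397, 53, 40]);
translate([204, 355, 1276]) cube([397, 53, 40]);
translate([204, 355, 1533]) cube([397, 53, 40]);
translate([204, 355, 1790]) cube([397, 53, 40]);
translate([204, 355, 2047]) cube([397, 53, 40]);


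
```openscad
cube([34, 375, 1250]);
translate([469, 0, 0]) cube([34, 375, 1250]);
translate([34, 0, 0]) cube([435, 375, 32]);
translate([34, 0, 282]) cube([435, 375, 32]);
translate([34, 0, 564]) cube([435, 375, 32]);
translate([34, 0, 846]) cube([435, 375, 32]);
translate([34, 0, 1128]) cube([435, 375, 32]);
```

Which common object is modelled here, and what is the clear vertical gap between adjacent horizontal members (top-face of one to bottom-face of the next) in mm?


A bookshelf. The clear shelf gap is 250 mm.

Two tall side panels with 5 horizontal boards between them — a bookshelf. The first two shelf undersides are at z = 0 and z = 282; with shelf thickness 32, the clear gap is 282 − 0 − 32 = 250 mm.


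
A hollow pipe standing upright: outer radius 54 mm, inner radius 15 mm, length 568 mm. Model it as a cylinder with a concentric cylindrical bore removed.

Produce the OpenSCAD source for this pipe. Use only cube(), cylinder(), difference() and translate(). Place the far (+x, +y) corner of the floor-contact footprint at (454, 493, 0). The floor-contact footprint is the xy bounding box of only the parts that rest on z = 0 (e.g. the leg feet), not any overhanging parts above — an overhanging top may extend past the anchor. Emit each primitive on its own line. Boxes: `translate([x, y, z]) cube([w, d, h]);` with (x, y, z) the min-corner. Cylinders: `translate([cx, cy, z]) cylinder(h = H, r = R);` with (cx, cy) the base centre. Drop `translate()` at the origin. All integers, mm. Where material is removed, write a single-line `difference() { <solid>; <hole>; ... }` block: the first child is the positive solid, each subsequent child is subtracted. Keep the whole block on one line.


difference() { translate([400, 439, 0]) cylinder(h = 568, r = 54); translate([400, 439, 0]) cylinder(h = 568, r = 15); }


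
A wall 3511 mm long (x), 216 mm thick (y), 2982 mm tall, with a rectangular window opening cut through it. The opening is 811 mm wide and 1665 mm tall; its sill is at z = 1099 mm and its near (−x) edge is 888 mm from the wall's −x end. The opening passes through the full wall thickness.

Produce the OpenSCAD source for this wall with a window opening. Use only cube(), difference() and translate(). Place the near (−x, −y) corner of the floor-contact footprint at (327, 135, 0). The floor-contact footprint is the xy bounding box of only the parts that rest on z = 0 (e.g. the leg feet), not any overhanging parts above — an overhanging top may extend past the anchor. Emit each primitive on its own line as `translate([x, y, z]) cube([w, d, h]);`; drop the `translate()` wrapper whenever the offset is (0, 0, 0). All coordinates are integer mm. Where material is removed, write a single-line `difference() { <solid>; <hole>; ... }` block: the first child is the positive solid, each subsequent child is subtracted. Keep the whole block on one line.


difference() { translate([327, 135, 0]) cube([3511, 216, 2982]); translate([1215, 135, 1099]) cube([811, 216, 1665]); }


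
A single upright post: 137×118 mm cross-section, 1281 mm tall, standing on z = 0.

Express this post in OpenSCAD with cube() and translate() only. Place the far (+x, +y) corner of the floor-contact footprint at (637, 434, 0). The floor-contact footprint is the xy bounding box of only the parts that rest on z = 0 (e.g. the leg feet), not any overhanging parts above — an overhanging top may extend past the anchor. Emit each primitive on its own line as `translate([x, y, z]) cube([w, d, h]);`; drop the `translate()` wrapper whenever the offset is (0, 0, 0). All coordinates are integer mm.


translate([500, 316, 0]) cube([137, 118, 1281]);


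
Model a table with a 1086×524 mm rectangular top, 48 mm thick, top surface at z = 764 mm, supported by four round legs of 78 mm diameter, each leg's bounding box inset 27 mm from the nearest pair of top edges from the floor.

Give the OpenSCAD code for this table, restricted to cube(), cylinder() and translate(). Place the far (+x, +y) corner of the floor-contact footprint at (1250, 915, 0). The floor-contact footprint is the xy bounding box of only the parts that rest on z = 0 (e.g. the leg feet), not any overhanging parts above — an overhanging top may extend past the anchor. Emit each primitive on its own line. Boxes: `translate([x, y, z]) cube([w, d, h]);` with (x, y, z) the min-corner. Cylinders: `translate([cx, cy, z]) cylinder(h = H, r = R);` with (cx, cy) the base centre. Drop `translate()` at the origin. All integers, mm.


translate([191, 418, 716]) cube([1086, 524, 48]);
translate([257, 484, 0]) cylinder(h = 716, r = 39);
translate([1211, 484, 0]) cylinder(h = 716, r = 39);
translate([257, 876, 0]) cylinder(h = 716, r = 39);
translate([1211, 876, 0]) cylinder(h = 716, r = 39);


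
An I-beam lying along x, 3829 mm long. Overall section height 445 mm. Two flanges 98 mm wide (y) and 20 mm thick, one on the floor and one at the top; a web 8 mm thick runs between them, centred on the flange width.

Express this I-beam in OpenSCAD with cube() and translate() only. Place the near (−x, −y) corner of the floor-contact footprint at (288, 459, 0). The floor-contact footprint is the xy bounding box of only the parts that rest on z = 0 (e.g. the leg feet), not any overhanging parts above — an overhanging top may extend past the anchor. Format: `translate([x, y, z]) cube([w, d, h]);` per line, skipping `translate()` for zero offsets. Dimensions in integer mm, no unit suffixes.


translate([288, 459, 0]) cube([3829, 98, 20]);
translate([288, 504, 20]) cube([3829, 8, 405]);
translate([288, 459, 425]) cube([3829, 98, 20]);


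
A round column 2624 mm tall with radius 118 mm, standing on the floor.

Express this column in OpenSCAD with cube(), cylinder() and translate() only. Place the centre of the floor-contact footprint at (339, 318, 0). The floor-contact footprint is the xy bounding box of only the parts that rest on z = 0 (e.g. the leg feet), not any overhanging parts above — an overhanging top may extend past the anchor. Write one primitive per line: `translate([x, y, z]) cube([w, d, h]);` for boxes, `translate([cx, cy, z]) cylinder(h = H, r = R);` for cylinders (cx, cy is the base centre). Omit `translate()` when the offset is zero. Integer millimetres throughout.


translate([339, 318, 0]) cylinder(h = 2624, r = 118);


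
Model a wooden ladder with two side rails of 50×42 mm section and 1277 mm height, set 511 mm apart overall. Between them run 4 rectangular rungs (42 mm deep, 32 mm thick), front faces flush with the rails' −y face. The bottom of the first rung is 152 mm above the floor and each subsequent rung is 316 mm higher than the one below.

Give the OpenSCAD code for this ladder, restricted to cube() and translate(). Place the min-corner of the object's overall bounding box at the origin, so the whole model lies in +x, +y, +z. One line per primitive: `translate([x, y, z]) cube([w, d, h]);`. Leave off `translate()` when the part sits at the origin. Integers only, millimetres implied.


cube([50, 42, 1277]);
translate([461, 0, 0]) cube([50, 42, 1277]);
translate([50, 0, 152]) cube([411, 42, 32]);
translate([50, 0, 468]) cube([411, 42, 32]);
translate([50, 0, 784]) cube([411, 42, 32]);
translate([50, 0, 1100]) cube([411, 42, 32]);


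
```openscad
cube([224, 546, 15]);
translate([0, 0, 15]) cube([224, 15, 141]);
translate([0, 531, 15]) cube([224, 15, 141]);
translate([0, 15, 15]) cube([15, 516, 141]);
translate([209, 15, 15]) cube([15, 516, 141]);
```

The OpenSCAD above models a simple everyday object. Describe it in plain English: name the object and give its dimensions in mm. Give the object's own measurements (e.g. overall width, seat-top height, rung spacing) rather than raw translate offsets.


An open-topped rectangular box: outside dimensions 224×546×156 mm, with a uniform wall and base thickness of 15 mm. The base is a full 224×546 slab on the floor; four walls sit on top of the base. The front and back walls (the −y and +y sides) span the full width; the two side walls fit between them.


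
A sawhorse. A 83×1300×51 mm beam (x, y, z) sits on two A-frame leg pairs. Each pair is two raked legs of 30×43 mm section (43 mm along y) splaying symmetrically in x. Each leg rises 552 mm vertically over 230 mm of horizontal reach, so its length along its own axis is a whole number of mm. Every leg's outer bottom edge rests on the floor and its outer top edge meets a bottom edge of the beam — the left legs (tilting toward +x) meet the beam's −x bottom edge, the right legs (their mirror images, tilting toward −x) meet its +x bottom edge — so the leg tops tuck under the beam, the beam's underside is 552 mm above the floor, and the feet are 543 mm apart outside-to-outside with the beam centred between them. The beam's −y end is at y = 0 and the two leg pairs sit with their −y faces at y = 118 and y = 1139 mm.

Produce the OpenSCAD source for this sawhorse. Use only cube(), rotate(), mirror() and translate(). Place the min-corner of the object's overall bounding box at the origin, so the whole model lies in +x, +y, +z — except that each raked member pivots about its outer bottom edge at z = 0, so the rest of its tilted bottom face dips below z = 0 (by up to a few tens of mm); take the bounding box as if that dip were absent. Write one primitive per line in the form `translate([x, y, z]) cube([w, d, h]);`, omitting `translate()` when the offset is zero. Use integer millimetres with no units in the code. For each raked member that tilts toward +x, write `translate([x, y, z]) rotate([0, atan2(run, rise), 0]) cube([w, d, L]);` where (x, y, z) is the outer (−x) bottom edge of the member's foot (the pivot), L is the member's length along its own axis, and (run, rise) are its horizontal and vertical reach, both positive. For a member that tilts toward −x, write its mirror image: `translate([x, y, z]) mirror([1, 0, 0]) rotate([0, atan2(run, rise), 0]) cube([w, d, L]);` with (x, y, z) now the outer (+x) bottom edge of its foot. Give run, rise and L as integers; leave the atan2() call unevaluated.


translate([230, 0, 552]) cube([83, 1300, 51]);
translate([0, 118, 0]) rotate([0, atan2(230, 552), 0]) cube([30, 43, 598]);
translate([543, 118, 0]) mirror([1, 0, 0]) rotate([0, atan2(230, 552), 0]) cube([30, 43, 598]);
translate([0, 1139, 0]) rotate([0, atan2(230, 552), 0]) cube([30, 43, 598]);
translate([543, 1139, 0]) mirror([1, 0, 0]) rotate([0, atan2(230, 552), 0]) cube([30, 43, 598]);


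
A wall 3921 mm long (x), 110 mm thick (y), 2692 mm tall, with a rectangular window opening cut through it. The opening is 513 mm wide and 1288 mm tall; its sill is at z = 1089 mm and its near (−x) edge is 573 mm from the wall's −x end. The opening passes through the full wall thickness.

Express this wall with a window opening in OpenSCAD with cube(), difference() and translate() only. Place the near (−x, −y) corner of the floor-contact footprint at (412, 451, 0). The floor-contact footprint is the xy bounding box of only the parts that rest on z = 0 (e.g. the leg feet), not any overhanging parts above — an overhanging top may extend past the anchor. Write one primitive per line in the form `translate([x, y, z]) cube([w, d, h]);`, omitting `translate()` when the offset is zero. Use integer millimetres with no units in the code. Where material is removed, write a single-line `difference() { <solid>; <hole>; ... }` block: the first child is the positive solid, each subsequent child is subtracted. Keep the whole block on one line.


difference() { translate([412, 451, 0]) cube([3921, 110, 2692]); translate([985, 451, 1089]) cube([513, 110, 1288]); }


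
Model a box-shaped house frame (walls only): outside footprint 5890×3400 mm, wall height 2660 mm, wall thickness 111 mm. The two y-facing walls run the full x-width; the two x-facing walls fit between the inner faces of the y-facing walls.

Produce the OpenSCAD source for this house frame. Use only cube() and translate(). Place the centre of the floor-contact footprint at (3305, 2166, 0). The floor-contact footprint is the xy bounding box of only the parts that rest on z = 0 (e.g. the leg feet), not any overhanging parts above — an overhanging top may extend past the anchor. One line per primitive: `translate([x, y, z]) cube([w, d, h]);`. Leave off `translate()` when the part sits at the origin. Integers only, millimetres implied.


translate([360, 466, 0]) cube([5890, 111, 2660]);
translate([360, 3755, 0]) cube([5890, 111, 2660]);
translate([360, 577, 0]) cube([111, 3178, 2660]);
translate([6139, 577, 0]) cube([111, 3178, 2660]);


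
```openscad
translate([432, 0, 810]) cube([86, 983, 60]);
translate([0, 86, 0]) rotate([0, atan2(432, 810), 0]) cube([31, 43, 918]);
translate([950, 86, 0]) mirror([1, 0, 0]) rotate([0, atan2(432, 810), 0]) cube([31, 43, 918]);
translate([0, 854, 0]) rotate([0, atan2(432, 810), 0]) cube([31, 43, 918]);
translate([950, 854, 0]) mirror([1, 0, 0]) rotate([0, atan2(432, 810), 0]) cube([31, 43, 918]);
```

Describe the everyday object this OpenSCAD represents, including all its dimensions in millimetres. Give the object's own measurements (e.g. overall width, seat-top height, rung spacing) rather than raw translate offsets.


A sawhorse. A 86×983×60 mm beam (x, y, z) sits on two A-frame leg pairs. Each pair is two raked legs of 31×43 mm section (43 mm along y) splaying symmetrically in x. Each leg rises 810 mm vertically over 432 mm of horizontal reach and is 918 mm long along its own axis. Every leg's outer bottom edge rests on the floor and its outer top edge meets a bottom edge of the beam — the left legs (tilting toward +x) meet the beam's −x bottom edge, the right legs (their mirror images, tilting toward −x) meet its +x bottom edge — so the leg tops tuck under the beam, the beam's underside is 810 mm above the floor, and the feet are 950 mm apart outside-to-outside with the beam centred between them. The two leg pairs are set in 86 mm from either end of the beam.


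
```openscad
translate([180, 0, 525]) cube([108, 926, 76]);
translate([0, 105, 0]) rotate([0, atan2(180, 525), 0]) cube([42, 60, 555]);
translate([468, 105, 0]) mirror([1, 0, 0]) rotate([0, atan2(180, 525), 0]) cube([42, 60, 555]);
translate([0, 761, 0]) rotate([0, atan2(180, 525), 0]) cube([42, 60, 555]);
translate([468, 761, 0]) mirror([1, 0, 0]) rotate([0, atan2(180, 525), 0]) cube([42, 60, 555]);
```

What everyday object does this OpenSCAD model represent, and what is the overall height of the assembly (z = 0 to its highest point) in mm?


A sawhorse. The overall height is 601 mm.

A beam across two mirrored pairs of raked legs — a sawhorse. The beam's underside is at z = 525 (matching the legs' vertical rise in atan2(180, 525)) and the beam is 76 mm tall, so its top is at 525 + 76 = 601 mm. The raked legs top out at the beam's underside, so that is the highest point.


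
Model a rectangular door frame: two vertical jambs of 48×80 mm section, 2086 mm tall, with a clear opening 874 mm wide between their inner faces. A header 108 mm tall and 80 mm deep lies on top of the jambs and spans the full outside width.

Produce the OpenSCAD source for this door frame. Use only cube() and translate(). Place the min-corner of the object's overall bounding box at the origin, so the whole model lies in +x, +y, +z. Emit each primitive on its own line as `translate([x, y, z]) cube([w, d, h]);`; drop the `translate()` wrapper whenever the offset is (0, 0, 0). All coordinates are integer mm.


cube([48, 80, 2086]);
translate([922, 0, 0]) cube([48, 80, 2086]);
translate([0, 0, 2086]) cube([970, 80, 108]);


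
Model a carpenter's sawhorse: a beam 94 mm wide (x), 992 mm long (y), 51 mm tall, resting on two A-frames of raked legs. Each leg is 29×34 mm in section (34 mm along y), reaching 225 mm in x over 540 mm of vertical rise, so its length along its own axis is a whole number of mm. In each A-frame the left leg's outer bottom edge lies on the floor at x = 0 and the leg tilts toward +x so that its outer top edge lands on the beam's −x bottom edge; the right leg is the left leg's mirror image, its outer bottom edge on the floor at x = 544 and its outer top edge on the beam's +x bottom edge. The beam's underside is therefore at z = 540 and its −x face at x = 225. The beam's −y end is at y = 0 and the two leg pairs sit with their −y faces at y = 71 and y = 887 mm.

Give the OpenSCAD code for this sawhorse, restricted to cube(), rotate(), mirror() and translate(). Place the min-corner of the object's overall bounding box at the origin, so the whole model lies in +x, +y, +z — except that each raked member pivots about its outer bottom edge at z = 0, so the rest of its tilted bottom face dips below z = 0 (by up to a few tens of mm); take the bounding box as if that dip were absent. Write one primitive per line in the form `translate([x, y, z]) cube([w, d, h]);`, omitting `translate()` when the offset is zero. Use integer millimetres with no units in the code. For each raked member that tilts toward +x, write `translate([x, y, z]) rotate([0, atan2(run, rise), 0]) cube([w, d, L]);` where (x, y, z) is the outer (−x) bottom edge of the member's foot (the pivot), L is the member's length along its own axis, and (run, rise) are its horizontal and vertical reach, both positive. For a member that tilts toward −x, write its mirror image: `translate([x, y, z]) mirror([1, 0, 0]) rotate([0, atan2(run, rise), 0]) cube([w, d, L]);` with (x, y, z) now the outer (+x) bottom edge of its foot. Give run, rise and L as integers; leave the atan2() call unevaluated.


translate([225, 0, 540]) cube([94, 992, 51]);
translate([0, 71, 0]) rotate([0, atan2(225, 540), 0]) cube([29, 34, 585]);
translate([544, 71, 0]) mirror([1, 0, 0]) rotate([0, atan2(225, 540), 0]) cube([29, 34, 585]);
translate([0, 887, 0]) rotate([0, atan2(225, 540), 0]) cube([29, 34, 585]);
translate([544, 887, 0]) mirror([1, 0, 0]) rotate([0, atan2(225, 540), 0]) cube([29, 34, 585]);


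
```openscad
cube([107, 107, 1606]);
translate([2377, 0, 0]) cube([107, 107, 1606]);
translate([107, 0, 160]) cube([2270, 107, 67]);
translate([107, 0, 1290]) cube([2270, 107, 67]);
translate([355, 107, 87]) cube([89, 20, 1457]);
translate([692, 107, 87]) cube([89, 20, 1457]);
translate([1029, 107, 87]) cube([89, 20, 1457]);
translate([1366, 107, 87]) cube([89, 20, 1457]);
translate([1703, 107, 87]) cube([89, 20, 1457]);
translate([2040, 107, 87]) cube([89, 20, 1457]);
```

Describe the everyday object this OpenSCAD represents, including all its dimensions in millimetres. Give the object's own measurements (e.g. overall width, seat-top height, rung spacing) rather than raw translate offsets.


A fence section. Two 107×107 mm posts, 1606 mm tall, stand on the floor with a clear span of 2270 mm between their inner faces. Two horizontal rails of 107×67 mm section span the gap between the posts with their undersides at z = 160 mm and z = 1290 mm, flush with the posts' −y face. 6 pickets, each 89 mm wide, 20 mm thick and 1457 mm tall, are fixed to the +y face of the rails with their bottoms at z = 87 mm, spaced across the span with a 248 mm gap after the −x post and between neighbouring pickets and before the +x post.


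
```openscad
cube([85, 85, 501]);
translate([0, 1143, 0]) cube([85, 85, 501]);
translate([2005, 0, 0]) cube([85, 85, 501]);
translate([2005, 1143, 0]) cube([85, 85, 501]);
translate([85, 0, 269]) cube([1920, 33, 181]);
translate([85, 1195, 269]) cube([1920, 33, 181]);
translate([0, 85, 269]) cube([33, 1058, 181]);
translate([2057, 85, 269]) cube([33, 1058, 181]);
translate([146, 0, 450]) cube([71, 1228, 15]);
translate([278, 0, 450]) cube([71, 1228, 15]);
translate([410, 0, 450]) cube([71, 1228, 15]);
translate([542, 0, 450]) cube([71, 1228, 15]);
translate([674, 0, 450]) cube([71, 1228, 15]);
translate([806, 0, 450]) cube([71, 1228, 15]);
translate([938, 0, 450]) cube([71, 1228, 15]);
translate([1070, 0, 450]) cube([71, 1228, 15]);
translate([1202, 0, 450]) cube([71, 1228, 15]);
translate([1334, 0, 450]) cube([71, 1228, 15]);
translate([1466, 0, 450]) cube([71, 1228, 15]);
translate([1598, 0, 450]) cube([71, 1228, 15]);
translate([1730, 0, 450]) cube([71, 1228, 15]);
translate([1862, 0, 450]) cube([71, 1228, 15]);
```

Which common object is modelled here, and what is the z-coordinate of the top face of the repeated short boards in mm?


A bed frame. The slat-top height is 465 mm.

Four posts, four rails, and a row of slats — a bed frame. Slats sit on the rails at z = 269 + 181 = 450; with slat thickness 15, the top is 465 mm.
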